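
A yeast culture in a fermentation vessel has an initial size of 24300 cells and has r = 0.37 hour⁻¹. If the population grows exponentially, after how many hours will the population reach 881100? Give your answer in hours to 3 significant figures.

9.70 hours

Set N₀·e^(rt) = 881100: e^(0.37·t) = 881100/24300 = 36.259.
0.37·t = ln(36.259) = 3.5907, so t = 3.5907/0.37 = 9.7046.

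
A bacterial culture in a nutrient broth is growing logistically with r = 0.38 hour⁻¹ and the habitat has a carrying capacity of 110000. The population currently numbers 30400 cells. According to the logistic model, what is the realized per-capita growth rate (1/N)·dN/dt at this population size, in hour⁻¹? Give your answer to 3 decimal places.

(1/N)·dN/dt = r(1 − N/K) = 0.38 × (1 − 30400/110000).
= 0.38 × 0.72364 = 0.27498.

0.275 per hour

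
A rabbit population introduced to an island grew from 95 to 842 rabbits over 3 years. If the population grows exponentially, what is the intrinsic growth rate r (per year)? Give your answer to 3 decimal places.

From N(t) = N₀·e^(rt): e^(r·3) = 842/95 = 8.8632.
r·3 = ln(8.8632) = 2.1819, so r = 2.1819/3 = 0.7273.

0.727 per year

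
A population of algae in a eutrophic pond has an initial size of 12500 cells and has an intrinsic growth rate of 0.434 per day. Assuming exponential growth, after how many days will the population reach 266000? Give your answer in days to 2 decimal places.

Set N₀·e^(rt) = 266000: e^(0.434·t) = 266000/12500 = 21.28.
0.434·t = ln(21.28) = 3.0578, so t = 3.0578/0.434 = 7.0455.

7.05 days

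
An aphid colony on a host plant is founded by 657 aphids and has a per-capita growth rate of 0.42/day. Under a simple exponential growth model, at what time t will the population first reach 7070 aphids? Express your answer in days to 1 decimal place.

Set N₀·e^(rt) = 7070: e^(0.42·t) = 7070/657 = 10.761.
0.42·t = ln(10.761) = 2.3759, so t = 2.3759/0.42 = 5.657.

5.7 days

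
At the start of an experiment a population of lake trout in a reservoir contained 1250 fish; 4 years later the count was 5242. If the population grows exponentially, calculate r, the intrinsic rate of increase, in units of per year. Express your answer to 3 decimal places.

0.358 per year

From N(t) = N₀·e^(rt): e^(r·4) = 5242/1250 = 4.1936.
r·4 = ln(4.1936) = 1.4336, so r = 1.4336/4 = 0.35839.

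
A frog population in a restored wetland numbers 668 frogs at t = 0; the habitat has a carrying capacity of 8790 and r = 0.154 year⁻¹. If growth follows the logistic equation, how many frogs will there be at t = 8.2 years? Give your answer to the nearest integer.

1980 frogs

A = (K − N₀)/N₀ = (8790 − 668)/668 = 12.159.
N(t) = K/(1 + A·e^(−rt)) = 8790/(1 + 12.159×e^(−0.154×8.2)).
e^(−1.263) = 0.28286; denominator = 1 + 12.159×0.28286 = 4.4392.
N = 8790/4.4392 = 1980.08.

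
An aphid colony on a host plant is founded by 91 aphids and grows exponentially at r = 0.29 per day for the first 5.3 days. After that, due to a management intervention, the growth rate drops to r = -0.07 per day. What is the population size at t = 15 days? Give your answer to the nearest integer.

Phase 1: N(5.3) = 91·e^(0.29×5.3) = 91·e^1.537 = 423.206.
Phase 2 runs for 15 − 5.3 = 9.7 days at r = -0.07.
N(15) = 423.206·e^(-0.07×9.7) = 423.206·e^-0.679 = 214.618.

215 aphids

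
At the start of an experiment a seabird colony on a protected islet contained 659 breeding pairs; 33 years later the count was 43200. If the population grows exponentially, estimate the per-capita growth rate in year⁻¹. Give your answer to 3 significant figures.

0.127 per year

From N(t) = N₀·e^(rt): e^(r·33) = 43200/659 = 65.554.
r·33 = ln(65.554) = 4.1829, so r = 4.1829/33 = 0.12675.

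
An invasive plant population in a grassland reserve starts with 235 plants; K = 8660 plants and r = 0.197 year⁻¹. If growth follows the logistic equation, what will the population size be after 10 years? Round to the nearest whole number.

1443 plants

A = (K − N₀)/N₀ = (8660 − 235)/235 = 35.851.
N(t) = K/(1 + A·e^(−rt)) = 8660/(1 + 35.851×e^(−0.197×10)).
e^(−1.97) = 0.13946; denominator = 1 + 35.851×0.13946 = 5.9997.
N = 8660/5.9997 = 1443.41.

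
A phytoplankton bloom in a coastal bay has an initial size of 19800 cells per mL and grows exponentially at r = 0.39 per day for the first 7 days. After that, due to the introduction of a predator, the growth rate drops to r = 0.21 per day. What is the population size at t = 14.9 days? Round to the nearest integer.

1595084 cells per mL

Phase 1: N(7) = 19800·e^(0.39×7) = 19800·e^2.73 = 303591.
Phase 2 runs for 14.9 − 7 = 7.9 days at r = 0.21.
N(14.9) = 303591·e^(0.21×7.9) = 303591·e^1.659 = 1.595084×10^6.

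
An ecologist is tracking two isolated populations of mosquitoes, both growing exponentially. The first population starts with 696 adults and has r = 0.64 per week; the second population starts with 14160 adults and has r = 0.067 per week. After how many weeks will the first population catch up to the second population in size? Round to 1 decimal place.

Set 696·e^(0.64t) = 14160·e^(0.067t).
e^((0.64 − 0.067)t) = 14160/696 → e^(0.573·t) = 20.345.
0.573·t = ln(20.345) = 3.0128, so t = 3.0128/0.573 = 5.258.

5.3 weeks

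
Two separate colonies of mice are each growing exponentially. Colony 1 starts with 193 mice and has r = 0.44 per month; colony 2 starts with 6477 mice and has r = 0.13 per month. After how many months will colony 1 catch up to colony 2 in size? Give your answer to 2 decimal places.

11.33 months

Set 193·e^(0.44t) = 6477·e^(0.13t).
e^((0.44 − 0.13)t) = 6477/193 → e^(0.31·t) = 33.56.
0.31·t = ln(33.56) = 3.5133, so t = 3.5133/0.31 = 11.333.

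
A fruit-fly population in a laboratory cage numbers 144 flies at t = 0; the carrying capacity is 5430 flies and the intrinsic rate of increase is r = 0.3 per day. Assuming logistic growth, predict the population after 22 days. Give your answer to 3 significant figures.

5170 flies

A = (K − N₀)/N₀ = (5430 − 144)/144 = 36.708.
N(t) = K/(1 + A·e^(−rt)) = 5430/(1 + 36.708×e^(−0.3×22)).
e^(−6.6) = 0.0013604; denominator = 1 + 36.708×0.0013604 = 1.0499.
N = 5430/1.0499 = 5171.74.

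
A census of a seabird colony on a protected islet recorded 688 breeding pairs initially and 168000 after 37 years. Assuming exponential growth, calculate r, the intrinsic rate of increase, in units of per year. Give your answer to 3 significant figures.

0.149 per year

From N(t) = N₀·e^(rt): e^(r·37) = 168000/688 = 244.19.
r·37 = ln(244.19) = 5.4979, so r = 5.4979/37 = 0.14859.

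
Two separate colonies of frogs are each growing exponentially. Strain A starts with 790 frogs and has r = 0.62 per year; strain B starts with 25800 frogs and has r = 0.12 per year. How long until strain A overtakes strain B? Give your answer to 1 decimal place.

7.0 years

Set 790·e^(0.62t) = 25800·e^(0.12t).
e^((0.62 − 0.12)t) = 25800/790 → e^(0.5·t) = 32.658.
0.5·t = ln(32.658) = 3.4861, so t = 3.4861/0.5 = 6.9722.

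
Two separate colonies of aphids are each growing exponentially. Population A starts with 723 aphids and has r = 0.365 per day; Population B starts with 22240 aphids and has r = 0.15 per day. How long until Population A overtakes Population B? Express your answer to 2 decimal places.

15.94 days

Set 723·e^(0.365t) = 22240·e^(0.15t).
e^((0.365 − 0.15)t) = 22240/723 → e^(0.215·t) = 30.761.
0.215·t = ln(30.761) = 3.4262, so t = 3.4262/0.215 = 15.936.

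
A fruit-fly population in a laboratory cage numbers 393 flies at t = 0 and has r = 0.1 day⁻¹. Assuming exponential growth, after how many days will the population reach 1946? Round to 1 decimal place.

Set N₀·e^(rt) = 1946: e^(0.1·t) = 1946/393 = 4.9517.
0.1·t = ln(4.9517) = 1.5997, so t = 1.5997/0.1 = 15.997.

16.0 days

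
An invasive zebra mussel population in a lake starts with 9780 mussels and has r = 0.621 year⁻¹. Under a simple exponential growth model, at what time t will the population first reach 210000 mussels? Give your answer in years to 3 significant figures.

4.94 years

Set N₀·e^(rt) = 210000: e^(0.621·t) = 210000/9780 = 21.472.
0.621·t = ln(21.472) = 3.0668, so t = 3.0668/0.621 = 4.9384.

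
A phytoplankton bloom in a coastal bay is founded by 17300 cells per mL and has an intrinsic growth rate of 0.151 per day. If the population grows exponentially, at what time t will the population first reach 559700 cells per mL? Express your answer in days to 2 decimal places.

Set N₀·e^(rt) = 559700: e^(0.151·t) = 559700/17300 = 32.353.
0.151·t = ln(32.353) = 3.4767, so t = 3.4767/0.151 = 23.024.

23.02 days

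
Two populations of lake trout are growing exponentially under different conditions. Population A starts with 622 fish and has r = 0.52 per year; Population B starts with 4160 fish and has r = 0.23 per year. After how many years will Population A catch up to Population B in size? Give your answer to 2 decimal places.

Set 622·e^(0.52t) = 4160·e^(0.23t).
e^((0.52 − 0.23)t) = 4160/622 → e^(0.29·t) = 6.6881.
0.29·t = ln(6.6881) = 1.9003, so t = 1.9003/0.29 = 6.5529.

6.55 years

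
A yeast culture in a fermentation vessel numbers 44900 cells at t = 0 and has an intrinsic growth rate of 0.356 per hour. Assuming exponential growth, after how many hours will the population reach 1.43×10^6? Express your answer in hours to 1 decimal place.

9.7 hours

Set N₀·e^(rt) = 1.43×10^6: e^(0.356·t) = 1.43×10^6/44900 = 31.849.
0.356·t = ln(31.849) = 3.461, so t = 3.461/0.356 = 9.7219.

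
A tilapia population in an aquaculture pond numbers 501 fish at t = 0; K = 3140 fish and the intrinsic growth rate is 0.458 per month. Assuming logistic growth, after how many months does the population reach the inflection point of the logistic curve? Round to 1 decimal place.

3.6 months

Logistic growth is fastest at N = K/2 = 1570.
A = (K − N₀)/N₀ = 5.2675. Set K/(1 + A·e^(−rt)) = K/2 → A·e^(−rt) = 1.
e^(−0.458t) = 1/5.2675 = 0.189845, so t = ln(5.2675)/0.458 = 1.6615/0.458 = 3.6278.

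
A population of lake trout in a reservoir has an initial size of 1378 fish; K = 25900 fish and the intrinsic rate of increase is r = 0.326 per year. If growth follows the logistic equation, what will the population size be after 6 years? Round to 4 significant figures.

A = (K − N₀)/N₀ = (25900 − 1378)/1378 = 17.795.
N(t) = K/(1 + A·e^(−rt)) = 25900/(1 + 17.795×e^(−0.326×6)).
e^(−1.956) = 0.14142; denominator = 1 + 17.795×0.14142 = 3.5167.
N = 25900/3.5167 = 7364.92.

7365 fish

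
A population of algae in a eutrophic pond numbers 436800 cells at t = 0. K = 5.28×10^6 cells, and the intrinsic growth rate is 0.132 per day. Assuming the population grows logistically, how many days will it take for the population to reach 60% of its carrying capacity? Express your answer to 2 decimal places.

A = (K − N₀)/N₀ = (5.28×10^6 − 436800)/436800 = 11.088.
Solve 5.28×10^6/(1 + 11.088·e^(−0.132t)) = 3.168×10^6: 1 + 11.088·e^(−0.132t) = 1.6667, so e^(−0.132t) = 0.0601255.
−0.132·t = ln(0.0601255) = -2.8113, so t = 2.8113/0.132 = 21.298.

21.30 days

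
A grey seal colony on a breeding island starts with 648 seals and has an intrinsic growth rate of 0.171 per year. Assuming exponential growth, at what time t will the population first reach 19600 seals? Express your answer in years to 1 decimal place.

19.9 years

Set N₀·e^(rt) = 19600: e^(0.171·t) = 19600/648 = 30.247.
0.171·t = ln(30.247) = 3.4094, so t = 3.4094/0.171 = 19.938.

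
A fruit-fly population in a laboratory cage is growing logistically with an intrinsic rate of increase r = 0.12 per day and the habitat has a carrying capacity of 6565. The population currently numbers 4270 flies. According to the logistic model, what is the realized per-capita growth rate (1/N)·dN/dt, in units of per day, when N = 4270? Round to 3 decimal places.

0.042 per day

(1/N)·dN/dt = r(1 − N/K) = 0.12 × (1 − 4270/6565).
= 0.12 × 0.34958 = 0.04195.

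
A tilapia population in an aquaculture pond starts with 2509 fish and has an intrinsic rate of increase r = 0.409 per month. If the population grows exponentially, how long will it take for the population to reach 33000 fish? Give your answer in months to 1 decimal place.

Set N₀·e^(rt) = 33000: e^(0.409·t) = 33000/2509 = 13.153.
0.409·t = ln(13.153) = 2.5766, so t = 2.5766/0.409 = 6.2998.

6.3 months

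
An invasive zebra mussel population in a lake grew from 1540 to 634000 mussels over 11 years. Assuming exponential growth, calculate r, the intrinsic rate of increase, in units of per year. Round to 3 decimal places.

From N(t) = N₀·e^(rt): e^(r·11) = 634000/1540 = 411.69.
r·11 = ln(411.69) = 6.0203, so r = 6.0203/11 = 0.5473.

0.547 per year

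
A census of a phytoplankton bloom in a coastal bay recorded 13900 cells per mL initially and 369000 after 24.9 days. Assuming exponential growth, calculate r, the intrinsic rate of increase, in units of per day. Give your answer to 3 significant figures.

0.132 per day

From N(t) = N₀·e^(rt): e^(r·24.9) = 369000/13900 = 26.547.
r·24.9 = ln(26.547) = 3.2789, so r = 3.2789/24.9 = 0.13168.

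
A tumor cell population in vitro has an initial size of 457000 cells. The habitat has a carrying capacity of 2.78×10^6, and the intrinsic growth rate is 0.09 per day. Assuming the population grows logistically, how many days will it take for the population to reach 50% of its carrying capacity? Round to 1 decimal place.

A = (K − N₀)/N₀ = (2.78×10^6 − 457000)/457000 = 5.0832.
Solve 2.78×10^6/(1 + 5.0832·e^(−0.09t)) = 1.39×10^6: 1 + 5.0832·e^(−0.09t) = 2, so e^(−0.09t) = 0.196728.
−0.09·t = ln(0.196728) = -1.6259, so t = 1.6259/0.09 = 18.066.

18.1 days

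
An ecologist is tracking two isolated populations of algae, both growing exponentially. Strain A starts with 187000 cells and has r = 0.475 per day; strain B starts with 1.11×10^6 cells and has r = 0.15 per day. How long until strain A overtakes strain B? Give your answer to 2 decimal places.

5.48 days

Set 187000·e^(0.475t) = 1.11×10^6·e^(0.15t).
e^((0.475 − 0.15)t) = 1.11×10^6/187000 → e^(0.325·t) = 5.9358.
0.325·t = ln(5.9358) = 1.781, so t = 1.781/0.325 = 5.48.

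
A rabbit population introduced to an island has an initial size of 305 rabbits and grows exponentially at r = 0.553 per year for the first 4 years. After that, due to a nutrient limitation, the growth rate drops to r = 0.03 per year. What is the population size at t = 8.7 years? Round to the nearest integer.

Phase 1: N(4) = 305·e^(0.553×4) = 305·e^2.212 = 2785.86.
Phase 2 runs for 8.7 − 4 = 4.7 years at r = 0.03.
N(8.7) = 2785.86·e^(0.03×4.7) = 2785.86·e^0.141 = 3207.71.

3208 rabbits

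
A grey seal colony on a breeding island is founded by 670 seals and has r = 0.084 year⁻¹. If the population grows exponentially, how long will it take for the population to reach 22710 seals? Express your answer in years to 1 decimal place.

Set N₀·e^(rt) = 22710: e^(0.084·t) = 22710/670 = 33.896.
0.084·t = ln(33.896) = 3.5233, so t = 3.5233/0.084 = 41.944.

41.9 years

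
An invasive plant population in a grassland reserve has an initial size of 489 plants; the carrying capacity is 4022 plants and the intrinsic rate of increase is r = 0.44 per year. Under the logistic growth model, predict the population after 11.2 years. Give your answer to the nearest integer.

3822 plants

A = (K − N₀)/N₀ = (4022 − 489)/489 = 7.2249.
N(t) = K/(1 + A·e^(−rt)) = 4022/(1 + 7.2249×e^(−0.44×11.2)).
e^(−4.928) = 0.007241; denominator = 1 + 7.2249×0.007241 = 1.0523.
N = 4022/1.0523 = 3822.05.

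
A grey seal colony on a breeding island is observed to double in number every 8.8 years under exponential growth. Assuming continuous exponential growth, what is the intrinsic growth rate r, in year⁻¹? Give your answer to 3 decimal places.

r = ln(2)/t_d = 0.6931/8.8 = 0.078767.

0.079 per year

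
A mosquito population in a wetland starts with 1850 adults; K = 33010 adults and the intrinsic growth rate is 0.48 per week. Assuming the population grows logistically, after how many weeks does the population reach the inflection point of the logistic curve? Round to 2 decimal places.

Logistic growth is fastest at N = K/2 = 16505.
A = (K − N₀)/N₀ = 16.843. Set K/(1 + A·e^(−rt)) = K/2 → A·e^(−rt) = 1.
e^(−0.48t) = 1/16.843 = 0.059371, so t = ln(16.843)/0.48 = 2.8239/0.48 = 5.8832.

5.88 weeks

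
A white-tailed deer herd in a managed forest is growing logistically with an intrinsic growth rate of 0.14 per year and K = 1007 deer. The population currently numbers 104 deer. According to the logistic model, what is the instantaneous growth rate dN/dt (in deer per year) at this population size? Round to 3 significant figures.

dN/dt = rN(1 − N/K) = 0.14 × 104 × (1 − 104/1007).
1 − 104/1007 = 0.89672; dN/dt = 0.14 × 104 × 0.89672 = 13.056.

13.1 deer per year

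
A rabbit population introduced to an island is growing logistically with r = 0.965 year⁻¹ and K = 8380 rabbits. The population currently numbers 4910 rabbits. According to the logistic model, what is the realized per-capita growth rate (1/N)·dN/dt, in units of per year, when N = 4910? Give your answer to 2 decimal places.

(1/N)·dN/dt = r(1 − N/K) = 0.965 × (1 − 4910/8380).
= 0.965 × 0.41408 = 0.39959.

0.40 per year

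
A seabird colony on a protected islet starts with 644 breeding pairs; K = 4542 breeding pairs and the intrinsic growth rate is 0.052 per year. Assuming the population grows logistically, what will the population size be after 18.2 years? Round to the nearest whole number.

1356 breeding pairs

A = (K − N₀)/N₀ = (4542 − 644)/644 = 6.0528.
N(t) = K/(1 + A·e^(−rt)) = 4542/(1 + 6.0528×e^(−0.052×18.2)).
e^(−0.9464) = 0.38814; denominator = 1 + 6.0528×0.38814 = 3.3493.
N = 4542/3.3493 = 1356.1.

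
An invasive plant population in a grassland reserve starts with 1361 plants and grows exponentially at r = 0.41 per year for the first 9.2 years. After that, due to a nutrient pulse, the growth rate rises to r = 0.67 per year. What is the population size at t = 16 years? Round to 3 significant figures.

Phase 1: N(9.2) = 1361·e^(0.41×9.2) = 1361·e^3.772 = 59158.5.
Phase 2 runs for 16 − 9.2 = 6.8 years at r = 0.67.
N(16) = 59158.5·e^(0.67×6.8) = 59158.5·e^4.556 = 5.631999×10^6.

5630000 plants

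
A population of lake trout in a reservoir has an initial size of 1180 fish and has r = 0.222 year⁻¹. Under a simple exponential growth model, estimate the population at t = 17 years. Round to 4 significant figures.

51390 fish

N(t) = N₀·e^(rt) = 1180 × e^(0.222×17) = 1180 × e^3.774.
e^3.774 ≈ 43.554, so N ≈ 1180 × 43.554 = 51393.6.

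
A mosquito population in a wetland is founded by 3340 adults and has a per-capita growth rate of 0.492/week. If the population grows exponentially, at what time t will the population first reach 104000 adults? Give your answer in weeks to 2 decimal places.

Set N₀·e^(rt) = 104000: e^(0.492·t) = 104000/3340 = 31.138.
0.492·t = ln(31.138) = 3.4384, so t = 3.4384/0.492 = 6.9887.

6.99 weeks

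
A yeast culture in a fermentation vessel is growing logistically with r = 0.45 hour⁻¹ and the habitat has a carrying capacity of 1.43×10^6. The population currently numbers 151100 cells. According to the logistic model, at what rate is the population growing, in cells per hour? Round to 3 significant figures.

60800 cells per hour

dN/dt = rN(1 − N/K) = 0.45 × 151100 × (1 − 151100/1.43×10^6).
1 − 151100/1.43×10^6 = 0.89434; dN/dt = 0.45 × 151100 × 0.89434 = 60810.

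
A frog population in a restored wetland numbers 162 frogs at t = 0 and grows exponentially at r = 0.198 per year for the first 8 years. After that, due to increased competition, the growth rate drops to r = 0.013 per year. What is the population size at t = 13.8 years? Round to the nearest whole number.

Phase 1: N(8) = 162·e^(0.198×8) = 162·e^1.584 = 789.655.
Phase 2 runs for 13.8 − 8 = 5.8 years at r = 0.013.
N(13.8) = 789.655·e^(0.013×5.8) = 789.655·e^0.0754 = 851.497.

851 frogs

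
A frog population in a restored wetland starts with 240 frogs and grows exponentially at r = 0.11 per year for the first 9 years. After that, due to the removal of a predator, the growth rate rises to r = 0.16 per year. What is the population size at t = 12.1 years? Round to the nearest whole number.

Phase 1: N(9) = 240·e^(0.11×9) = 240·e^0.99 = 645.896.
Phase 2 runs for 12.1 − 9 = 3.1 years at r = 0.16.
N(12.1) = 645.896·e^(0.16×3.1) = 645.896·e^0.496 = 1060.65.

1061 frogs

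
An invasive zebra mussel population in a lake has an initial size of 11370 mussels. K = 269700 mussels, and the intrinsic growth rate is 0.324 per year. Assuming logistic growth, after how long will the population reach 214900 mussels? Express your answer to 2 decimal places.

13.86 years

A = (K − N₀)/N₀ = (269700 − 11370)/11370 = 22.72.
Solve 269700/(1 + 22.72·e^(−0.324t)) = 214900: 1 + 22.72·e^(−0.324t) = 1.255, so e^(−0.324t) = 0.0112235.
−0.324·t = ln(0.0112235) = -4.4897, so t = 4.4897/0.324 = 13.857.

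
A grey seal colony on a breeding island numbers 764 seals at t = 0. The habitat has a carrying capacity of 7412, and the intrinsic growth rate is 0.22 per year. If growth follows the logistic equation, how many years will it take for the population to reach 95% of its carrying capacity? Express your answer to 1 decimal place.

23.2 years

A = (K − N₀)/N₀ = (7412 − 764)/764 = 8.7016.
Solve 7412/(1 + 8.7016·e^(−0.22t)) = 7041.4: 1 + 8.7016·e^(−0.22t) = 1.0526, so e^(−0.22t) = 0.00604851.
−0.22·t = ln(0.00604851) = -5.1079, so t = 5.1079/0.22 = 23.218.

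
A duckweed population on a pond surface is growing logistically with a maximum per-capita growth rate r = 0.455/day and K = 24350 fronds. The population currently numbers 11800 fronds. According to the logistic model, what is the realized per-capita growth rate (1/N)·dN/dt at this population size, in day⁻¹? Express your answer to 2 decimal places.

0.23 per day

(1/N)·dN/dt = r(1 − N/K) = 0.455 × (1 − 11800/24350).
= 0.455 × 0.5154 = 0.23451.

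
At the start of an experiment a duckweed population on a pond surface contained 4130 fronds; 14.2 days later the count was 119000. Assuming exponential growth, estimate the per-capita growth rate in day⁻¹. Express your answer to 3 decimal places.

From N(t) = N₀·e^(rt): e^(r·14.2) = 119000/4130 = 28.814.
r·14.2 = ln(28.814) = 3.3608, so r = 3.3608/14.2 = 0.23668.

0.237 per day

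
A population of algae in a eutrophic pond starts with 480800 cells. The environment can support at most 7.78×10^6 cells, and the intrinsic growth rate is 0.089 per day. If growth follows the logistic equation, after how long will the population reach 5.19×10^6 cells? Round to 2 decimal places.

38.37 days

A = (K − N₀)/N₀ = (7.78×10^6 − 480800)/480800 = 15.181.
Solve 7.78×10^6/(1 + 15.181·e^(−0.089t)) = 5.19×10^6: 1 + 15.181·e^(−0.089t) = 1.499, so e^(−0.089t) = 0.0328717.
−0.089·t = ln(0.0328717) = -3.4151, so t = 3.4151/0.089 = 38.372.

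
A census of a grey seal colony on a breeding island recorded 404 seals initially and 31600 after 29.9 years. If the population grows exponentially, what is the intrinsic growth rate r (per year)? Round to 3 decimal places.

From N(t) = N₀·e^(rt): e^(r·29.9) = 31600/404 = 78.218.
r·29.9 = ln(78.218) = 4.3595, so r = 4.3595/29.9 = 0.1458.

0.146 per year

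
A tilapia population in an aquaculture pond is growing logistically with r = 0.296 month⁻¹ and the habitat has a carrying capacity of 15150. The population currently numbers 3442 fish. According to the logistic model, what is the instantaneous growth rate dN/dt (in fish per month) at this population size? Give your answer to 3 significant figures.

787 fish per month

dN/dt = rN(1 − N/K) = 0.296 × 3442 × (1 − 3442/15150).
1 − 3442/15150 = 0.77281; dN/dt = 0.296 × 3442 × 0.77281 = 787.36.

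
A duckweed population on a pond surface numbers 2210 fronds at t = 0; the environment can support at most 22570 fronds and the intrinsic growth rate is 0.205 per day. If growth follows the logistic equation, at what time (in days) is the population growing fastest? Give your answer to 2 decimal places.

Logistic growth is fastest at N = K/2 = 11285.
A = (K − N₀)/N₀ = 9.2127. Set K/(1 + A·e^(−rt)) = K/2 → A·e^(−rt) = 1.
e^(−0.205t) = 1/9.2127 = 0.108546, so t = ln(9.2127)/0.205 = 2.2206/0.205 = 10.832.

10.83 days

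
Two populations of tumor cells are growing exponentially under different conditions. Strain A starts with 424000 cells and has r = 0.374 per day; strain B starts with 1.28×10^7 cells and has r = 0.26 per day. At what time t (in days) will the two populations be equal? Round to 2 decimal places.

Set 424000·e^(0.374t) = 1.28×10^7·e^(0.26t).
e^((0.374 − 0.26)t) = 1.28×10^7/424000 → e^(0.114·t) = 30.189.
0.114·t = ln(30.189) = 3.4075, so t = 3.4075/0.114 = 29.89.

29.89 days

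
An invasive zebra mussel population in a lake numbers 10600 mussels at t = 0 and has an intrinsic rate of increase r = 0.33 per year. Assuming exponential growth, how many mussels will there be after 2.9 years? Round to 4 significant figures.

27600 mussels

N(t) = N₀·e^(rt) = 10600 × e^(0.33×2.9) = 10600 × e^0.957.
e^0.957 ≈ 2.6039, so N ≈ 10600 × 2.6039 = 27601.1.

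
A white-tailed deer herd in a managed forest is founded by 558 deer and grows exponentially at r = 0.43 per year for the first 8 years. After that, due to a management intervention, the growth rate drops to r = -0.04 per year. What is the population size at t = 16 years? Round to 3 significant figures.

Phase 1: N(8) = 558·e^(0.43×8) = 558·e^3.44 = 17402.3.
Phase 2 runs for 16 − 8 = 8 years at r = -0.04.
N(16) = 17402.3·e^(-0.04×8) = 17402.3·e^-0.32 = 12636.7.

12600 deer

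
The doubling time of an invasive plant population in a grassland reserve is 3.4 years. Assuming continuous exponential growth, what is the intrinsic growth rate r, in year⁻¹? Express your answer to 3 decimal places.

r = ln(2)/t_d = 0.6931/3.4 = 0.20387.

0.204 per year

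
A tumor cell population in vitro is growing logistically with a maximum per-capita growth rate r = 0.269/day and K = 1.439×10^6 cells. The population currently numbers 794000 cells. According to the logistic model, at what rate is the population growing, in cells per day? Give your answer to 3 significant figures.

95700 cells per day

dN/dt = rN(1 − N/K) = 0.269 × 794000 × (1 − 794000/1.439×10^6).
1 − 794000/1.439×10^6 = 0.44823; dN/dt = 0.269 × 794000 × 0.44823 = 95735.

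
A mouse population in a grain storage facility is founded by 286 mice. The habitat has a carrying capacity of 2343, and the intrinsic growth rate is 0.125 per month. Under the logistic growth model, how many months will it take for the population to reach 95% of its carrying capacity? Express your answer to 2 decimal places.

A = (K − N₀)/N₀ = (2343 − 286)/286 = 7.1923.
Solve 2343/(1 + 7.1923·e^(−0.125t)) = 2225.85: 1 + 7.1923·e^(−0.125t) = 1.0526, so e^(−0.125t) = 0.00731776.
−0.125·t = ln(0.00731776) = -4.9175, so t = 4.9175/0.125 = 39.34.

39.34 months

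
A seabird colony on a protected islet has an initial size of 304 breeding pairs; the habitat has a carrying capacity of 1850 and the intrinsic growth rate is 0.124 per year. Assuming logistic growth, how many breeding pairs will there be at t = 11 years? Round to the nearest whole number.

A = (K − N₀)/N₀ = (1850 − 304)/304 = 5.0855.
N(t) = K/(1 + A·e^(−rt)) = 1850/(1 + 5.0855×e^(−0.124×11)).
e^(−1.364) = 0.25564; denominator = 1 + 5.0855×0.25564 = 2.3.
N = 1850/2.3 = 804.332.

804 breeding pairs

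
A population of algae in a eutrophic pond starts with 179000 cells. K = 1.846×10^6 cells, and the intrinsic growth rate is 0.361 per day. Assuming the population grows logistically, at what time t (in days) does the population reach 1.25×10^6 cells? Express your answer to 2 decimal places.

8.23 days

A = (K − N₀)/N₀ = (1.846×10^6 − 179000)/179000 = 9.3128.
Solve 1.846×10^6/(1 + 9.3128·e^(−0.361t)) = 1.25×10^6: 1 + 9.3128·e^(−0.361t) = 1.4768, so e^(−0.361t) = 0.0511981.
−0.361·t = ln(0.0511981) = -2.9721, so t = 2.9721/0.361 = 8.2328.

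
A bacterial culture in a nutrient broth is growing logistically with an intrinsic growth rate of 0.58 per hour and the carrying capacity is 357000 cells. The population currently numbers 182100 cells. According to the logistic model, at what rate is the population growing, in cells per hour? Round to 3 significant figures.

dN/dt = rN(1 − N/K) = 0.58 × 182100 × (1 − 182100/357000).
1 − 182100/357000 = 0.48992; dN/dt = 0.58 × 182100 × 0.48992 = 51744.

51700 cells per hour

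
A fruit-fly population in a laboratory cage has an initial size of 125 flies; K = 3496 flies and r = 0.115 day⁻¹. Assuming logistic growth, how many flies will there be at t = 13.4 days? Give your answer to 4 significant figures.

A = (K − N₀)/N₀ = (3496 − 125)/125 = 26.968.
N(t) = K/(1 + A·e^(−rt)) = 3496/(1 + 26.968×e^(−0.115×13.4)).
e^(−1.541) = 0.21417; denominator = 1 + 26.968×0.21417 = 6.7757.
N = 3496/6.7757 = 515.965.

516.0 flies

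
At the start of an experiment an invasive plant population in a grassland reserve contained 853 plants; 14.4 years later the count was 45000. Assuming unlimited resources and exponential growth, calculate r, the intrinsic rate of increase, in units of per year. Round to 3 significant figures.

0.275 per year

From N(t) = N₀·e^(rt): e^(r·14.4) = 45000/853 = 52.755.
r·14.4 = ln(52.755) = 3.9657, so r = 3.9657/14.4 = 0.27539.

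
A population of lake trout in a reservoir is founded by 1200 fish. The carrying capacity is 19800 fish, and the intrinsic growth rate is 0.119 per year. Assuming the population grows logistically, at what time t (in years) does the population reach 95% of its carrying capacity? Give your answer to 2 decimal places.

A = (K − N₀)/N₀ = (19800 − 1200)/1200 = 15.5.
Solve 19800/(1 + 15.5·e^(−0.119t)) = 18810: 1 + 15.5·e^(−0.119t) = 1.0526, so e^(−0.119t) = 0.00339559.
−0.119·t = ln(0.00339559) = -5.6853, so t = 5.6853/0.119 = 47.775.

47.78 years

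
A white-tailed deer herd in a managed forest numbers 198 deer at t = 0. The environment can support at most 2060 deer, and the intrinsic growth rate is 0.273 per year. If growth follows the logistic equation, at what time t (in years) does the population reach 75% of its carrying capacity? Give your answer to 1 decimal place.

A = (K − N₀)/N₀ = (2060 − 198)/198 = 9.404.
Solve 2060/(1 + 9.404·e^(−0.273t)) = 1545: 1 + 9.404·e^(−0.273t) = 1.3333, so e^(−0.273t) = 0.0354458.
−0.273·t = ln(0.0354458) = -3.3398, so t = 3.3398/0.273 = 12.234.

12.2 years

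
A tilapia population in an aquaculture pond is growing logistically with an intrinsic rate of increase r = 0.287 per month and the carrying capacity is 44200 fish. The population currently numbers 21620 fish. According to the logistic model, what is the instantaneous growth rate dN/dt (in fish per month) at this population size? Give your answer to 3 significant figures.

dN/dt = rN(1 − N/K) = 0.287 × 21620 × (1 − 21620/44200).
1 − 21620/44200 = 0.51086; dN/dt = 0.287 × 21620 × 0.51086 = 3169.9.

3170 fish per month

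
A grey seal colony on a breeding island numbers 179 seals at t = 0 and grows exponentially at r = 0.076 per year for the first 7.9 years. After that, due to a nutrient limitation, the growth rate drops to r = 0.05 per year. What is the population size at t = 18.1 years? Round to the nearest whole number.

Phase 1: N(7.9) = 179·e^(0.076×7.9) = 179·e^0.6004 = 326.29.
Phase 2 runs for 18.1 − 7.9 = 10.2 years at r = 0.05.
N(18.1) = 326.29·e^(0.05×10.2) = 326.29·e^0.51 = 543.367.

543 seals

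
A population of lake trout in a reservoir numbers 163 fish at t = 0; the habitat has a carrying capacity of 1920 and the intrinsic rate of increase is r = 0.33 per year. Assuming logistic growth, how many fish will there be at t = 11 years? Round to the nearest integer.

1493 fish

A = (K − N₀)/N₀ = (1920 − 163)/163 = 10.779.
N(t) = K/(1 + A·e^(−rt)) = 1920/(1 + 10.779×e^(−0.33×11)).
e^(−3.63) = 0.026516; denominator = 1 + 10.779×0.026516 = 1.2858.
N = 1920/1.2858 = 1493.21.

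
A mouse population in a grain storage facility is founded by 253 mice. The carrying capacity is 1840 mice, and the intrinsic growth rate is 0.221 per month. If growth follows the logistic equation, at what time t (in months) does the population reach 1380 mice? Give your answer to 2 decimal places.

13.28 months

A = (K − N₀)/N₀ = (1840 − 253)/253 = 6.2727.
Solve 1840/(1 + 6.2727·e^(−0.221t)) = 1380: 1 + 6.2727·e^(−0.221t) = 1.3333, so e^(−0.221t) = 0.0531401.
−0.221·t = ln(0.0531401) = -2.9348, so t = 2.9348/0.221 = 13.28.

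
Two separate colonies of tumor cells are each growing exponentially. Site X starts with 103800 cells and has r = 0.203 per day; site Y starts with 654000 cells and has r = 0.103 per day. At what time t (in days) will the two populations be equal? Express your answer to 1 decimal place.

Set 103800·e^(0.203t) = 654000·e^(0.103t).
e^((0.203 − 0.103)t) = 654000/103800 → e^(0.1·t) = 6.3006.
0.1·t = ln(6.3006) = 1.8406, so t = 1.8406/0.1 = 18.406.

18.4 days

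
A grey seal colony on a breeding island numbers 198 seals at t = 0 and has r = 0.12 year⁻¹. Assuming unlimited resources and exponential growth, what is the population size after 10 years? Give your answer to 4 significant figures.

N(t) = N₀·e^(rt) = 198 × e^(0.12×10) = 198 × e^1.2.
e^1.2 ≈ 3.3201, so N ≈ 198 × 3.3201 = 657.383.

657.4 seals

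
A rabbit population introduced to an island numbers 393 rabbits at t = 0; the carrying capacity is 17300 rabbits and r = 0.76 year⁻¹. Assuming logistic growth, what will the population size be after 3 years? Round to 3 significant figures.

A = (K − N₀)/N₀ = (17300 − 393)/393 = 43.02.
N(t) = K/(1 + A·e^(−rt)) = 17300/(1 + 43.02×e^(−0.76×3)).
e^(−2.28) = 0.10228; denominator = 1 + 43.02×0.10228 = 5.4003.
N = 17300/5.4003 = 3203.52.

3200 rabbits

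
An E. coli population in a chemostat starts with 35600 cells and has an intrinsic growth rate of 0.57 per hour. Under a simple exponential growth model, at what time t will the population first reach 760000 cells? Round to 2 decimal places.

Set N₀·e^(rt) = 760000: e^(0.57·t) = 760000/35600 = 21.348.
0.57·t = ln(21.348) = 3.061, so t = 3.061/0.57 = 5.3701.

5.37 hours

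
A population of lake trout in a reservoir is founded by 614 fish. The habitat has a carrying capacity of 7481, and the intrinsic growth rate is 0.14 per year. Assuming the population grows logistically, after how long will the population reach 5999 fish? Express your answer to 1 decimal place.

27.2 years

A = (K − N₀)/N₀ = (7481 − 614)/614 = 11.184.
Solve 7481/(1 + 11.184·e^(−0.14t)) = 5999: 1 + 11.184·e^(−0.14t) = 1.247, so e^(−0.14t) = 0.0220887.
−0.14·t = ln(0.0220887) = -3.8127, so t = 3.8127/0.14 = 27.233.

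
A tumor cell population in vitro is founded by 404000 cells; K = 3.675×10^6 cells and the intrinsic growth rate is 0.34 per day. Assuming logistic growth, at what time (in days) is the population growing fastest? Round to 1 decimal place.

6.2 days

Logistic growth is fastest at N = K/2 = 1.8375×10^6.
A = (K − N₀)/N₀ = 8.0965. Set K/(1 + A·e^(−rt)) = K/2 → A·e^(−rt) = 1.
e^(−0.34t) = 1/8.0965 = 0.12351, so t = ln(8.0965)/0.34 = 2.0914/0.34 = 6.1513.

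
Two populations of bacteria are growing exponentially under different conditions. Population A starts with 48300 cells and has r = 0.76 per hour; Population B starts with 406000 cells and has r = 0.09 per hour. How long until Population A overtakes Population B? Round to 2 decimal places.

3.18 hours

Set 48300·e^(0.76t) = 406000·e^(0.09t).
e^((0.76 − 0.09)t) = 406000/48300 → e^(0.67·t) = 8.4058.
0.67·t = ln(8.4058) = 2.1289, so t = 2.1289/0.67 = 3.1775.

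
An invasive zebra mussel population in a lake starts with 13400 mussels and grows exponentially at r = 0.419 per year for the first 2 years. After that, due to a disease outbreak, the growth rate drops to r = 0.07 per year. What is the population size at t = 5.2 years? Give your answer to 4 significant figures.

38750 mussels

Phase 1: N(2) = 13400·e^(0.419×2) = 13400·e^0.838 = 30977.3.
Phase 2 runs for 5.2 − 2 = 3.2 years at r = 0.07.
N(5.2) = 30977.3·e^(0.07×3.2) = 30977.3·e^0.224 = 38754.8.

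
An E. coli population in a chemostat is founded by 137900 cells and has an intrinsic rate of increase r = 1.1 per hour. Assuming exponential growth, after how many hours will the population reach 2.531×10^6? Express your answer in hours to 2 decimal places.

2.65 hours

Set N₀·e^(rt) = 2.531×10^6: e^(1.1·t) = 2.531×10^6/137900 = 18.354.
1.1·t = ln(18.354) = 2.9098, so t = 2.9098/1.1 = 2.6453.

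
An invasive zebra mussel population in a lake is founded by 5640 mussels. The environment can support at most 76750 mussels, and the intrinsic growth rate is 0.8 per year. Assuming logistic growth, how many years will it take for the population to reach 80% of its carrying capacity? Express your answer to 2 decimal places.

4.90 years

A = (K − N₀)/N₀ = (76750 − 5640)/5640 = 12.608.
Solve 76750/(1 + 12.608·e^(−0.8t)) = 61400: 1 + 12.608·e^(−0.8t) = 1.25, so e^(−0.8t) = 0.0198284.
−0.8·t = ln(0.0198284) = -3.9206, so t = 3.9206/0.8 = 4.9008.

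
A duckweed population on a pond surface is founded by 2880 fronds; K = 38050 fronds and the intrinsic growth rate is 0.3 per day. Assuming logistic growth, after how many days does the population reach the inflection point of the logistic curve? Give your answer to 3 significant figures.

Logistic growth is fastest at N = K/2 = 19025.
A = (K − N₀)/N₀ = 12.212. Set K/(1 + A·e^(−rt)) = K/2 → A·e^(−rt) = 1.
e^(−0.3t) = 1/12.212 = 0.081888, so t = ln(12.212)/0.3 = 2.5024/0.3 = 8.3413.

8.34 days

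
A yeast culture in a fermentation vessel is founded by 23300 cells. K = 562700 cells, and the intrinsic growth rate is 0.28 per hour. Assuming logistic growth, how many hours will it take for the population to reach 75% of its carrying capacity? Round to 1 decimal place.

15.1 hours

A = (K − N₀)/N₀ = (562700 − 23300)/23300 = 23.15.
Solve 562700/(1 + 23.15·e^(−0.28t)) = 422025: 1 + 23.15·e^(−0.28t) = 1.3333, so e^(−0.28t) = 0.0143987.
−0.28·t = ln(0.0143987) = -4.2406, so t = 4.2406/0.28 = 15.145.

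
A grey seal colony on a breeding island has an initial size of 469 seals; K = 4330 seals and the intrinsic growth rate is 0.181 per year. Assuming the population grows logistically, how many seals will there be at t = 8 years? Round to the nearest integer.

A = (K − N₀)/N₀ = (4330 − 469)/469 = 8.2324.
N(t) = K/(1 + A·e^(−rt)) = 4330/(1 + 8.2324×e^(−0.181×8)).
e^(−1.448) = 0.23504; denominator = 1 + 8.2324×0.23504 = 2.9349.
N = 4330/2.9349 = 1475.33.

1475 seals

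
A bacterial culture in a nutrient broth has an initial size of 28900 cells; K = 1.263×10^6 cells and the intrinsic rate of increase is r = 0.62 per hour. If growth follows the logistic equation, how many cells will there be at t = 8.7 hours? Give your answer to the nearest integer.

A = (K − N₀)/N₀ = (1.263×10^6 − 28900)/28900 = 42.702.
N(t) = K/(1 + A·e^(−rt)) = 1.263×10^6/(1 + 42.702×e^(−0.62×8.7)).
e^(−5.394) = 0.0045438; denominator = 1 + 42.702×0.0045438 = 1.194.
N = 1.263×10^6/1.194 = 1.057763×10^6.

1057763 cells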